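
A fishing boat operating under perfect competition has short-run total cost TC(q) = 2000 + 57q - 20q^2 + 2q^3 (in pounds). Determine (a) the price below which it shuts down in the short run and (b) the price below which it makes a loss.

Shutdown price = £7; break-even price = £257

AVC = 57 - 20q + 2q^2; minimized at q = 5, giving min AVC = £7. That is the shutdown price.
ATC = 2000/q + 57 - 20q + 2q^2. Setting dATC/dq = −2000/q^2 − 20 + 4q = 0 gives q = 10 (since 4·10^3 − 20·10^2 = 2000).
min ATC = 2000/10 + 57 − 20·10 + 2·10^2 = £257. That is the break-even price.
For £7 ≤ P < £257 the firm produces at a loss; below £7 it shuts down.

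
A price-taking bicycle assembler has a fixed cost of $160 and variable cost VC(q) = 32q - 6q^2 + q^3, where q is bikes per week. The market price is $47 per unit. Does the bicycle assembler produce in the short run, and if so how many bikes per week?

Variable cost is VC = 32q - 6q^2 + q^3, so AVC = VC/q = 32 - 6q + q^2 and MC = dTC/dq = 32 - 12q + 3q^2.
The AVC parabola has its vertex at q = 6/2 = 3, where AVC = 32 - 6·3 + 3^2 = $23.
Because $47 ≥ $23, revenue can cover variable cost; the firm operates.
Set P = MC: 47 = 32 - 12q + 3q^2 → -15 - 12q + 3q^2 = 0. The roots are q = -1 and q = 5; the profit-maximizing output is on the rising part of MC, so q* = 5.
Check: AVC at q = 5 is $27 ≤ P, so revenue covers variable cost.
Profit = P·q − TC = 47·5 − 295 = -$60, a loss, but smaller than the $160 fixed cost the firm would lose by shutting down.

Produce at q = 5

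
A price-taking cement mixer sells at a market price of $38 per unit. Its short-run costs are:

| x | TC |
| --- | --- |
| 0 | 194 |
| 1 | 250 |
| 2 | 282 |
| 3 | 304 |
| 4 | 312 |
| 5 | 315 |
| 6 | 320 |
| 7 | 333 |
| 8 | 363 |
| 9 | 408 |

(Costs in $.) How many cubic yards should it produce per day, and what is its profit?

x = 8; profit = -$59

Tabulate TR − TC: x=0: -194; x=1: -212; x=2: -206; x=3: -190; x=4: -160; x=5: -125; x=6: -92; x=7: -67; x=8: -59; x=9: -66.
Profit is maximized at x = 8. AVC there is 169/8 = $21.12 ≤ P, so producing beats shutting down (which would give -$194).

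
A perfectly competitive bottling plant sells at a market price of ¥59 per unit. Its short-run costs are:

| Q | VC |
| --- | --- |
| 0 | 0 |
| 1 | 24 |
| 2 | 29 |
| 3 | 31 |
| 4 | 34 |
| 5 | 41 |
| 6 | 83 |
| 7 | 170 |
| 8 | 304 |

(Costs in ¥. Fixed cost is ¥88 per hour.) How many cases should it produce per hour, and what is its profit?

Q = 6; profit = ¥183

Tabulate TR − TC: Q=0: -88; Q=1: -53; Q=2: 1; Q=3: 58; Q=4: 114; Q=5: 166; Q=6: 183; Q=7: 155; Q=8: 80.
Profit is maximized at Q = 6. AVC there is 83/6 = ¥13.83 ≤ P, so producing beats shutting down (which would give -¥88).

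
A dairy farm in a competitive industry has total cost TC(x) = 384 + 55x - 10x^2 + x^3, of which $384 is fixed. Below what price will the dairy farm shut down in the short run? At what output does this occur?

$30 per unit, at x = 5

Short-run supply begins at min AVC. From VC = 55x - 10x^2 + x^3, AVC = 55 - 10x + x^2.
At the minimum of AVC, MC = AVC. MC = 55 - 20x + 3x^2; setting MC = AVC gives 2x^2 - 10x = 0, so x = 5. min AVC = 30.
The firm shuts down for any P below $30.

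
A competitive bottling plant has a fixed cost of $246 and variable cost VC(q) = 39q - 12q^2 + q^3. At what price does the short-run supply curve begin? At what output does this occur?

$3 per unit, at q = 6

The firm shuts down when price falls below the minimum of average variable cost. AVC = VC/q = 39 - 12q + q^2.
At the minimum of AVC, MC = AVC. MC = 39 - 24q + 3q^2; setting MC = AVC gives 2q^2 - 12q = 0, so q = 6. min AVC = 3.
So the shutdown price is $3.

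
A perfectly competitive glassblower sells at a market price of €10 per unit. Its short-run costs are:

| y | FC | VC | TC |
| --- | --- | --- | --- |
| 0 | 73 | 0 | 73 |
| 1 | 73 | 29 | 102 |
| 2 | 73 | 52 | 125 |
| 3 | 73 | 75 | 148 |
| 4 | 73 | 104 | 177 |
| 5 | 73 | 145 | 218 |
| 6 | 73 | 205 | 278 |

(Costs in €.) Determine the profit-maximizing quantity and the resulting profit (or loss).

y = 0 (shut down); profit = -€73

Compute π = P·y − TC at each output: y=0: -73; y=1: -92; y=2: -105; y=3: -118; y=4: -137; y=5: -168; y=6: -218.
Profit is highest at y = 0. Equivalently, the lowest AVC in the table is 75/3 ≈ €25 at y = 3, and P = €10 falls below it — price never covers variable cost, so the firm shuts down and loses only its fixed cost.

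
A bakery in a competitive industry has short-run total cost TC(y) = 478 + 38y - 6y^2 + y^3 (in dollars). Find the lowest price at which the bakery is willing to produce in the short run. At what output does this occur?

$29 per unit, at y = 3

Short-run supply begins at min AVC. From VC = 38y - 6y^2 + y^3, AVC = 38 - 6y + y^2.
dAVC/dy = -6 + 2y = 0 gives y = 3. min AVC = 38 - 6·3 + 3^2 = 29.
For P < $29 the firm produces nothing.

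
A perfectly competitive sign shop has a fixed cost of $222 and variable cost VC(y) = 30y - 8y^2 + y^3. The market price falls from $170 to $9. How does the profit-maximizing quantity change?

Output falls from 10 to 0 (the firm shuts down)

MC = 30 - 16y + 3y^2; the shutdown threshold is min AVC = $14 (at y = 4).
At P = $170 ≥ min AVC, set P = MC on the rising branch: y = 10.
At P = $9 < min AVC = $14, price no longer covers variable cost at any output, so the firm shuts down: y = 0.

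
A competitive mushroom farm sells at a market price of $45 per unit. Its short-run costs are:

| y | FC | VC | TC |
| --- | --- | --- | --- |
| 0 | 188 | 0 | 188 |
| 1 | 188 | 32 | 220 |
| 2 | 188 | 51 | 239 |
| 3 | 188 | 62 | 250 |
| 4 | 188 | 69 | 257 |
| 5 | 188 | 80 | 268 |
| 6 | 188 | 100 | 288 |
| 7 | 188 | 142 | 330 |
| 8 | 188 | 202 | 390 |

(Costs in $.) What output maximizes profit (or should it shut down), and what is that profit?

y = 7; profit = -$15

Compute π = P·y − TC at each output: y=0: -188; y=1: -175; y=2: -149; y=3: -115; y=4: -77; y=5: -43; y=6: -18; y=7: -15; y=8: -30.
Profit is maximized at y = 7. AVC there is 142/7 = $20.29 ≤ P, so producing beats shutting down (which would give -$188).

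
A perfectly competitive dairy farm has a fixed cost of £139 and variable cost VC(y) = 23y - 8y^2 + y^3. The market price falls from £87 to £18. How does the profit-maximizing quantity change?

AVC = 23 - 8y + y^2, minimized at y = 4 where min AVC = £7. MC = 23 - 16y + 3y^2.
At P = £87 ≥ min AVC, set P = MC on the rising branch: y = 8.
At P = £18 ≥ min AVC, set P = MC: y = 5. The firm stays open but cuts output.

Output falls from 8 to 5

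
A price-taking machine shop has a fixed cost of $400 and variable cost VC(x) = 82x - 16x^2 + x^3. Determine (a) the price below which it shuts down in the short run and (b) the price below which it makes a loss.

AVC = 82 - 16x + x^2; minimized at x = 8, giving min AVC = $18. That is the shutdown price.
ATC = 400/x + 82 - 16x + x^2. Setting dATC/dx = −400/x^2 − 16 + 2x = 0 gives x = 10 (since 2·10^3 − 16·10^2 = 400).
min ATC = 400/10 + 82 − 16·10 + 10^2 = $62. That is the break-even price.
Between these two prices the firm operates at a loss; above $62 it earns a profit.

Shutdown price = $18; break-even price = $62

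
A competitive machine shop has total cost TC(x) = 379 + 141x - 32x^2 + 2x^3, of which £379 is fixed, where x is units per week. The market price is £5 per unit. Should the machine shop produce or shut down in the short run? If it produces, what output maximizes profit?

Strip out fixed cost: VC = 141x - 32x^2 + 2x^3. Then AVC = 141 - 32x + 2x^2 and MC = 141 - 64x + 6x^2.
AVC hits its minimum where MC = AVC, at x = 8, giving min AVC = 141 - 32·8 + 2·8^2 = £13.
With P < min AVC (£5 < £13), every unit sold adds to the loss.
Shutting down limits the loss to fixed cost, £379.

Shut down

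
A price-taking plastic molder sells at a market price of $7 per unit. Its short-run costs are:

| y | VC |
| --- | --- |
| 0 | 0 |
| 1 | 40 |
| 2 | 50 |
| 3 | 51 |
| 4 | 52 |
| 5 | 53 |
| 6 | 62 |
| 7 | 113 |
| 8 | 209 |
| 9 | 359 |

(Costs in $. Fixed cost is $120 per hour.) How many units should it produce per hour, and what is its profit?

Tabulate TR − TC: y=0: -120; y=1: -153; y=2: -156; y=3: -150; y=4: -144; y=5: -138; y=6: -140; y=7: -184; y=8: -273; y=9: -416.
Profit is highest at y = 0. Equivalently, the lowest AVC in the table is 62/6 ≈ $10.33 at y = 6, and P = $7 falls below it — price never covers variable cost, so the firm shuts down and loses only its fixed cost.

y = 0 (shut down); profit = -$120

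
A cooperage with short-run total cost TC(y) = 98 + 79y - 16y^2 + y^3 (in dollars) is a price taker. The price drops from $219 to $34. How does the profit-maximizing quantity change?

AVC = 79 - 16y + y^2, minimized at y = 8 where min AVC = $15. MC = 79 - 32y + 3y^2.
At P = $219 ≥ min AVC, set P = MC on the rising branch: y = 14.
At P = $34 ≥ min AVC, set P = MC: y = 9. The firm stays open but cuts output.

Output falls from 14 to 9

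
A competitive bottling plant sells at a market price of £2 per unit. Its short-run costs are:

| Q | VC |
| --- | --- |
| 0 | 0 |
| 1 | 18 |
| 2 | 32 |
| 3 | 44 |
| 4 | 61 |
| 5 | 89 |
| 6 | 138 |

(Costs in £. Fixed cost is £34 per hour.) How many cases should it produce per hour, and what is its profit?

Q = 0 (shut down); profit = -£34

Profit at each row (π = 2Q − TC): Q=0: -34; Q=1: -50; Q=2: -62; Q=3: -72; Q=4: -87; Q=5: -113; Q=6: -160.
Profit is highest at Q = 0. Equivalently, the lowest AVC in the table is 44/3 ≈ £14.67 at Q = 3, and P = £2 falls below it — price never covers variable cost, so the firm shuts down and loses only its fixed cost.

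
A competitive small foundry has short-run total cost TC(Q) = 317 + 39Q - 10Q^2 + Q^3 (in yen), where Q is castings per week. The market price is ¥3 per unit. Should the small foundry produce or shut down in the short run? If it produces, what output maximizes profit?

Shut down

Variable cost is VC = 39Q - 10Q^2 + Q^3, so AVC = VC/Q = 39 - 10Q + Q^2 and MC = dTC/dQ = 39 - 20Q + 3Q^2.
The AVC parabola has its vertex at Q = 10/2 = 5, where AVC = 39 - 10·5 + 5^2 = ¥14.
Since P = ¥3 < min AVC = ¥14, price fails to cover variable cost at any output.
Best response: produce nothing and absorb the ¥317 fixed cost.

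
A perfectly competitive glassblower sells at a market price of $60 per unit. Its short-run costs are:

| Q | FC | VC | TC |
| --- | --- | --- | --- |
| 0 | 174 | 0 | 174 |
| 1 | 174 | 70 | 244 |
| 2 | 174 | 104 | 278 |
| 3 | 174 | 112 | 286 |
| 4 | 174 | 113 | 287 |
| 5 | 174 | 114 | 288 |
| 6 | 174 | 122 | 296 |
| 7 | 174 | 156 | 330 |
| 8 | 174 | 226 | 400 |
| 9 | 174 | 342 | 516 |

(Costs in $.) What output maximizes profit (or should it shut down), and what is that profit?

Q = 7; profit = $90

Profit at each row (π = 60Q − TC): Q=0: -174; Q=1: -184; Q=2: -158; Q=3: -106; Q=4: -47; Q=5: 12; Q=6: 64; Q=7: 90; Q=8: 80; Q=9: 24.
Profit is maximized at Q = 7. AVC there is 156/7 = $22.29 ≤ P, so producing beats shutting down (which would give -$174).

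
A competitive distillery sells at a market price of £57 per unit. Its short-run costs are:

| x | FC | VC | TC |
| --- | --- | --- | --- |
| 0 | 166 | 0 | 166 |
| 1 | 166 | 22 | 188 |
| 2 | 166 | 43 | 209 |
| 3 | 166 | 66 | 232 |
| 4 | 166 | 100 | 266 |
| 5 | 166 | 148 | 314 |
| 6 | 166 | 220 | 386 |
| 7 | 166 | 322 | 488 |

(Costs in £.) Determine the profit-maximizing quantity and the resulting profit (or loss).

Tabulate TR − TC: x=0: -166; x=1: -131; x=2: -95; x=3: -61; x=4: -38; x=5: -29; x=6: -44; x=7: -89.
Profit is maximized at x = 5. AVC there is 148/5 = £29.60 ≤ P, so producing beats shutting down (which would give -£166).

x = 5; profit = -£29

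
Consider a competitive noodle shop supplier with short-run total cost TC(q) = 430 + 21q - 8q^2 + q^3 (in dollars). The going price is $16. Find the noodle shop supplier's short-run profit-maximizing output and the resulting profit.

Profit = -$380 at q = 5

AVC = 21 - 8q + q^2 has its minimum $5 at q = 4; price $16 clears that bar, so the firm operates.
With MC = 21 - 16q + 3q^2, P = MC on the upward-sloping part at q* = 5.
TR = 16·5 = 80. TC = 430 + 30 = 460. Profit = 80 − 460 = -$380.
Shutting down would mean losing the fixed cost of $430, so operating at a loss of $380 is better by $50.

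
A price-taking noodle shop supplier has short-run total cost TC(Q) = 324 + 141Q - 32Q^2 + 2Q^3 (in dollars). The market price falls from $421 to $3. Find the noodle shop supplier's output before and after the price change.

Output falls from 14 to 0 (the firm shuts down)

AVC = 141 - 32Q + 2Q^2, minimized at Q = 8 where min AVC = $13. MC = 141 - 64Q + 6Q^2.
With P = $421 above the shutdown price, P = MC gives Q = 14.
At P = $3 < min AVC = $13, price no longer covers variable cost at any output, so the firm shuts down: Q = 0.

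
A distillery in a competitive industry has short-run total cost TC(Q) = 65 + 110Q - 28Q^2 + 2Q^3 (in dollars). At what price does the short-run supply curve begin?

Short-run supply begins at min AVC. From VC = 110Q - 28Q^2 + 2Q^3, AVC = 110 - 28Q + 2Q^2.
dAVC/dQ = -28 + 4Q = 0 gives Q = 7. min AVC = 110 - 28·7 + 2·7^2 = 12.
So the shutdown price is $12.

$12 per unit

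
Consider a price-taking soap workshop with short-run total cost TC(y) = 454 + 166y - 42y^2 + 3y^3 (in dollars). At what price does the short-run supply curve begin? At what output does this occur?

The firm shuts down when price falls below the minimum of average variable cost. AVC = VC/y = 166 - 42y + 3y^2.
dAVC/dy = -42 + 6y = 0 gives y = 7. min AVC = 166 - 42·7 + 3·7^2 = 19.
The firm shuts down for any P below $19.

$19 per unit, at y = 7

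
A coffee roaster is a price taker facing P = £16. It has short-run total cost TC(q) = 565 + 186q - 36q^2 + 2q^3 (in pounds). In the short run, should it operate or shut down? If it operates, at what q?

Variable cost is VC = 186q - 36q^2 + 2q^3, so AVC = VC/q = 186 - 36q + 2q^2 and MC = dTC/dq = 186 - 72q + 6q^2.
AVC hits its minimum where MC = AVC, at q = 9, giving min AVC = 186 - 36·9 + 2·9^2 = £24.
Since P = £16 < min AVC = £24, price fails to cover variable cost at any output.
The firm minimizes its loss by shutting down and losing only its fixed cost of £565.

Shut down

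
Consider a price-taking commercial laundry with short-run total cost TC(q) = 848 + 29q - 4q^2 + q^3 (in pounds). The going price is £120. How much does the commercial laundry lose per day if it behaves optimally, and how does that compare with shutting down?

AVC = 29 - 4q + q^2; min AVC = £25 at q = 2. Since P = £120 ≥ min AVC, the firm produces.
With MC = 29 - 8q + 3q^2, P = MC on the upward-sloping part at q* = 7.
TR = 120·7 = 840. TC = 848 + 350 = 1198. Profit = 840 − 1198 = -£358.
Shutting down would mean losing the fixed cost of £848, so operating at a loss of £358 is better by £490.

Profit = -£358 at q = 7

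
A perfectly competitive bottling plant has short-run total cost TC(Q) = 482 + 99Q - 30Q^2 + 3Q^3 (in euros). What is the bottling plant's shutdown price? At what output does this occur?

€24 per unit, at Q = 5

The shutdown price is the minimum of AVC. VC = 99Q - 30Q^2 + 3Q^3, so AVC = 99 - 30Q + 3Q^2.
dAVC/dQ = -30 + 6Q = 0 gives Q = 5. min AVC = 99 - 30·5 + 3·5^2 = 24.
The firm shuts down for any P below €24.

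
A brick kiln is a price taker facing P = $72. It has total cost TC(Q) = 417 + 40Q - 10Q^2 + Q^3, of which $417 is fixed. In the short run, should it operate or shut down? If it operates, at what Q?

Produce at Q = 8

Variable cost is VC = 40Q - 10Q^2 + Q^3, so AVC = VC/Q = 40 - 10Q + Q^2 and MC = dTC/dQ = 40 - 20Q + 3Q^2.
The AVC parabola has its vertex at Q = 10/2 = 5, where AVC = 40 - 10·5 + 5^2 = $15.
Since P = $72 ≥ min AVC = $15, price covers variable cost and the firm should produce.
P = MC gives -32 - 20Q + 3Q^2 = 0, with roots -4/3 and 8. Take the larger (rising MC): Q* = 8.
Check: AVC at Q = 8 is $24 ≤ P, so revenue covers variable cost.
Profit = P·Q − TC = 72·8 − 609 = -$33, a loss, but smaller than the $417 fixed cost the firm would lose by shutting down.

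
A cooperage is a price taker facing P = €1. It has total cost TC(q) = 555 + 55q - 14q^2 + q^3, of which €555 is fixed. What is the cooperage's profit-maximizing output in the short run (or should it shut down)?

Shut down

From TC, MC = TC'(q) = 55 - 28q + 3q^2 and AVC = VC/q = 55 - 14q + q^2.
The AVC parabola has its vertex at q = 14/2 = 7, where AVC = 55 - 14·7 + 7^2 = €6.
P = €1 lies below min AVC = €6; no output level covers variable cost.
Shutting down limits the loss to fixed cost, €555.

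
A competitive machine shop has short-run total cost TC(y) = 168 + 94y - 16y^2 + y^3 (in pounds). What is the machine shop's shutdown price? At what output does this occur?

The firm shuts down when price falls below the minimum of average variable cost. AVC = VC/y = 94 - 16y + y^2.
At the minimum of AVC, MC = AVC. MC = 94 - 32y + 3y^2; setting MC = AVC gives 2y^2 - 16y = 0, so y = 8. min AVC = 30.
So the shutdown price is £30.

£30 per unit, at y = 8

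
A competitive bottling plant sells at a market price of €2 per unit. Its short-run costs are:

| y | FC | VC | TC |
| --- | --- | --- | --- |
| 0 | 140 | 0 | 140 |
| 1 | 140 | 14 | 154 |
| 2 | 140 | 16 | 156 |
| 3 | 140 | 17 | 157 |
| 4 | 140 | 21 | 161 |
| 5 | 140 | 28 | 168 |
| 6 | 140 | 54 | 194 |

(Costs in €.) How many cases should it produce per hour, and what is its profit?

y = 0 (shut down); profit = -€140

Profit at each row (π = 2y − TC): y=0: -140; y=1: -152; y=2: -152; y=3: -151; y=4: -153; y=5: -158; y=6: -182.
Profit is highest at y = 0. Equivalently, the lowest AVC in the table is 21/4 ≈ €5.25 at y = 4, and P = €2 falls below it — price never covers variable cost, so the firm shuts down and loses only its fixed cost.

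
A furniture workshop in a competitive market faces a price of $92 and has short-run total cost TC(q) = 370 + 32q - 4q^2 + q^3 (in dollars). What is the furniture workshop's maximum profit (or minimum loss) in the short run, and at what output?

AVC = 32 - 4q + q^2 has its minimum $28 at q = 2; price $92 clears that bar, so the firm operates.
MC = 32 - 8q + 3q^2. Setting P = MC and taking the root on the rising branch gives q* = 6.
TR = 92·6 = 552. TC = 370 + 264 = 634. Profit = 552 − 634 = -$82.
By producing, the firm covers all variable cost plus $288 of fixed cost; shutting down would lose the full $370.

Profit = -$82 at q = 6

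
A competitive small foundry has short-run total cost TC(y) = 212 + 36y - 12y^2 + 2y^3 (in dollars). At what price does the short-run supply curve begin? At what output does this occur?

$18 per unit, at y = 3

Short-run supply begins at min AVC. From VC = 36y - 12y^2 + 2y^3, AVC = 36 - 12y + 2y^2.
At the minimum of AVC, MC = AVC. MC = 36 - 24y + 6y^2; setting MC = AVC gives 4y^2 - 12y = 0, so y = 3. min AVC = 18.
For P < $18 the firm produces nothing.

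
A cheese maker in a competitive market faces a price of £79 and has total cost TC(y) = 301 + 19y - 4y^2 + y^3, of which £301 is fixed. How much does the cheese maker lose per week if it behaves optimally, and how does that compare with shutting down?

Profit = -£13 at y = 6

AVC = 19 - 4y + y^2 has its minimum £15 at y = 2; price £79 clears that bar, so the firm operates.
MC = 19 - 8y + 3y^2. Setting P = MC and taking the root on the rising branch gives y* = 6.
TR = 79·6 = 474. TC = 301 + 186 = 487. Profit = 474 − 487 = -£13.
Shutting down would mean losing the fixed cost of £301, so operating at a loss of £13 is better by £288.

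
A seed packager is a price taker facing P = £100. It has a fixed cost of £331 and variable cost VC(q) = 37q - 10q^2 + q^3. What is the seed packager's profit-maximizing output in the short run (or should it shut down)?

Strip out fixed cost: VC = 37q - 10q^2 + q^3. Then AVC = 37 - 10q + q^2 and MC = 37 - 20q + 3q^2.
The AVC parabola has its vertex at q = 10/2 = 5, where AVC = 37 - 10·5 + 5^2 = £12.
P = £100 exceeds min AVC = £12, so the firm stays open.
Solving P = MC: -63 - 20q + 3q^2 = 0 ⇒ q = -7/3 or 9. On the upward-sloping branch, q* = 9.
Check: AVC at q = 9 is £28 ≤ P, so revenue covers variable cost.
Profit = P·q − TC = 100·9 − 583 = £317.

Produce at q = 9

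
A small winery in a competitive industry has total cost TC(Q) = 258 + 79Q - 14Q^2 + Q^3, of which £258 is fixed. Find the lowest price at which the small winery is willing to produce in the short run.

£30 per unit

The shutdown price is the minimum of AVC. VC = 79Q - 14Q^2 + Q^3, so AVC = 79 - 14Q + Q^2.
At the minimum of AVC, MC = AVC. MC = 79 - 28Q + 3Q^2; setting MC = AVC gives 2Q^2 - 14Q = 0, so Q = 7. min AVC = 30.
The firm shuts down for any P below £30.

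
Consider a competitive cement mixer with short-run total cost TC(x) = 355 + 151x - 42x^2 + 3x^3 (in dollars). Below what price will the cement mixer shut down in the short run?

Short-run supply begins at min AVC. From VC = 151x - 42x^2 + 3x^3, AVC = 151 - 42x + 3x^2.
At the minimum of AVC, MC = AVC. MC = 151 - 84x + 9x^2; setting MC = AVC gives 6x^2 - 42x = 0, so x = 7. min AVC = 4.
For P < $4 the firm produces nothing.

$4 per unit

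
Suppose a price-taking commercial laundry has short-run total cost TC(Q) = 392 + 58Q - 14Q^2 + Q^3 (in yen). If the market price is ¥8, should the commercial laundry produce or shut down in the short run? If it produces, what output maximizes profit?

From TC, MC = TC'(Q) = 58 - 28Q + 3Q^2 and AVC = VC/Q = 58 - 14Q + Q^2.
AVC hits its minimum where MC = AVC, at Q = 7, giving min AVC = 58 - 14·7 + 7^2 = ¥9.
P = ¥8 lies below min AVC = ¥9; no output level covers variable cost.
The firm minimizes its loss by shutting down and losing only its fixed cost of ¥392.

Shut down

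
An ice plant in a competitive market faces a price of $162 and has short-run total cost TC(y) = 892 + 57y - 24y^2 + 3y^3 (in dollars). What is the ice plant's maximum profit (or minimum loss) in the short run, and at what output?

Profit = -$10 at y = 7

AVC = 57 - 24y + 3y^2 has its minimum $9 at y = 4; price $162 clears that bar, so the firm operates.
With MC = 57 - 48y + 9y^2, P = MC on the upward-sloping part at y* = 7.
TR = 162·7 = 1134. TC = 892 + 252 = 1144. Profit = 1134 − 1144 = -$10.
That loss of $10 beats the $892 the firm would lose by shutting down; producing recovers $882 of fixed cost.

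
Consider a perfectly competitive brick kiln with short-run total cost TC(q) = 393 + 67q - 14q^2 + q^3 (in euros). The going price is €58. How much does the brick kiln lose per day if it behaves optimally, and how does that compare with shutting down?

AVC = 67 - 14q + q^2; min AVC = €18 at q = 7. Since P = €58 ≥ min AVC, the firm produces.
MC = 67 - 28q + 3q^2. Setting P = MC and taking the root on the rising branch gives q* = 9.
TR = 58·9 = 522. TC = 393 + 198 = 591. Profit = 522 − 591 = -€69.
Shutting down would mean losing the fixed cost of €393, so operating at a loss of €69 is better by €324.

Profit = -€69 at q = 9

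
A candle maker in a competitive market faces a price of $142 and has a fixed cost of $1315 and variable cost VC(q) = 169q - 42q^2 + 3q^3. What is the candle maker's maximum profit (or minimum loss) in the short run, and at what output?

AVC = 169 - 42q + 3q^2; min AVC = $22 at q = 7. Since P = $142 ≥ min AVC, the firm produces.
With MC = 169 - 84q + 9q^2, P = MC on the upward-sloping part at q* = 9.
TR = 142·9 = 1278. TC = 1315 + 306 = 1621. Profit = 1278 − 1621 = -$343.
That loss of $343 beats the $1315 the firm would lose by shutting down; producing recovers $972 of fixed cost.

Profit = -$343 at q = 9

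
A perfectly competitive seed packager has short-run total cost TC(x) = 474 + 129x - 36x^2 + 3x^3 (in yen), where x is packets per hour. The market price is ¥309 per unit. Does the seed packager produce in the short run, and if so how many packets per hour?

From TC, MC = TC'(x) = 129 - 72x + 9x^2 and AVC = VC/x = 129 - 36x + 3x^2.
AVC is minimized where dAVC/dx = -36 + 6x = 0, at x = 6; min AVC = 129 - 36·6 + 3·6^2 = ¥21.
Because ¥309 ≥ ¥21, revenue can cover variable cost; the firm operates.
Solving P = MC: -180 - 72x + 9x^2 = 0 ⇒ x = -2 or 10. On the upward-sloping branch, x* = 10.
Check: AVC at x = 10 is ¥69 ≤ P, so revenue covers variable cost.
Profit = P·x − TC = 309·10 − 1164 = ¥1926.

Produce at x = 10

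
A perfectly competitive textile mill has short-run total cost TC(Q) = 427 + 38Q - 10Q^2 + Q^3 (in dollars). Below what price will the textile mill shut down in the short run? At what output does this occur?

Short-run supply begins at min AVC. From VC = 38Q - 10Q^2 + Q^3, AVC = 38 - 10Q + Q^2.
dAVC/dQ = -10 + 2Q = 0 gives Q = 5. min AVC = 38 - 10·5 + 5^2 = 13.
For P < $13 the firm produces nothing.

$13 per unit, at Q = 5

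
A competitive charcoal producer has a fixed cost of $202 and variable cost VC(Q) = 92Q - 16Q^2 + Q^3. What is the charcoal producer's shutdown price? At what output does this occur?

Short-run supply begins at min AVC. From VC = 92Q - 16Q^2 + Q^3, AVC = 92 - 16Q + Q^2.
dAVC/dQ = -16 + 2Q = 0 gives Q = 8. min AVC = 92 - 16·8 + 8^2 = 28.
So the shutdown price is $28.

$28 per unit, at Q = 8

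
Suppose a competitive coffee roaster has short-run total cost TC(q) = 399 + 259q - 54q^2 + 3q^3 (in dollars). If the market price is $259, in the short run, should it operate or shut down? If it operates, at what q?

Variable cost is VC = 259q - 54q^2 + 3q^3, so AVC = VC/q = 259 - 54q + 3q^2 and MC = dTC/dq = 259 - 108q + 9q^2.
The AVC parabola has its vertex at q = 54/6 = 9, where AVC = 259 - 54·9 + 3·9^2 = $16.
Since P = $259 ≥ min AVC = $16, price covers variable cost and the firm should produce.
Solving P = MC: -108q + 9q^2 = 0 ⇒ q = 0 or 12. On the upward-sloping branch, q* = 12.
Check: AVC at q = 12 is $43 ≤ P, so revenue covers variable cost.
Profit = P·q − TC = 259·12 − 915 = $2193.

Produce at q = 12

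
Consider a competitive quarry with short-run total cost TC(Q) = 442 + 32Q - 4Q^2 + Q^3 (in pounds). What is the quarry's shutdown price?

£28 per unit

The firm shuts down when price falls below the minimum of average variable cost. AVC = VC/Q = 32 - 4Q + Q^2.
dAVC/dQ = -4 + 2Q = 0 gives Q = 2. min AVC = 32 - 4·2 + 2^2 = 28.
The firm shuts down for any P below £28.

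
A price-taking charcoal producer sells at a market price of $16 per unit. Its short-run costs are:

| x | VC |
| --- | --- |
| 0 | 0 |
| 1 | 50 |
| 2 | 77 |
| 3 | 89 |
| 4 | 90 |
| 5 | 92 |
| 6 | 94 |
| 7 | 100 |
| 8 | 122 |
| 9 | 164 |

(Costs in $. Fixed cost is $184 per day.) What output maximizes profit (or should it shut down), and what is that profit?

Compute π = P·x − TC at each output: x=0: -184; x=1: -218; x=2: -229; x=3: -225; x=4: -210; x=5: -196; x=6: -182; x=7: -172; x=8: -178; x=9: -204.
Profit is maximized at x = 7. AVC there is 100/7 = $14.29 ≤ P, so producing beats shutting down (which would give -$184).

x = 7; profit = -$172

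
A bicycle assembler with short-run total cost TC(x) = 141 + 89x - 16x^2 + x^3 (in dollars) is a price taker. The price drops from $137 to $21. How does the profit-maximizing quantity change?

Output falls from 12 to 0 (the firm shuts down)

MC = 89 - 32x + 3x^2; the shutdown threshold is min AVC = $25 (at x = 8).
At P = $137 ≥ min AVC, set P = MC on the rising branch: x = 12.
At P = $21 < min AVC = $25, price no longer covers variable cost at any output, so the firm shuts down: x = 0.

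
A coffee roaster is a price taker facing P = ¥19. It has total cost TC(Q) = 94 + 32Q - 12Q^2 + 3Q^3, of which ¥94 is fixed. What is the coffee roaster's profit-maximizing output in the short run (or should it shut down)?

From TC, MC = TC'(Q) = 32 - 24Q + 9Q^2 and AVC = VC/Q = 32 - 12Q + 3Q^2.
The AVC parabola has its vertex at Q = 12/6 = 2, where AVC = 32 - 12·2 + 3·2^2 = ¥20.
With P < min AVC (¥19 < ¥20), every unit sold adds to the loss.
Best response: produce nothing and absorb the ¥94 fixed cost.

Shut down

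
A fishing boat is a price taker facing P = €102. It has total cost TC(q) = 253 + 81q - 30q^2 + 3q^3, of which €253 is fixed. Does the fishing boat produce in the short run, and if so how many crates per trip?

Produce at q = 7

Variable cost is VC = 81q - 30q^2 + 3q^3, so AVC = VC/q = 81 - 30q + 3q^2 and MC = dTC/dq = 81 - 60q + 9q^2.
The AVC parabola has its vertex at q = 30/6 = 5, where AVC = 81 - 30·5 + 3·5^2 = €6.
Because €102 ≥ €6, revenue can cover variable cost; the firm operates.
Solving P = MC: -21 - 60q + 9q^2 = 0 ⇒ q = -1/3 or 7. On the upward-sloping branch, q* = 7.
Check: AVC at q = 7 is €18 ≤ P, so revenue covers variable cost.
Profit = P·q − TC = 102·7 − 379 = €335.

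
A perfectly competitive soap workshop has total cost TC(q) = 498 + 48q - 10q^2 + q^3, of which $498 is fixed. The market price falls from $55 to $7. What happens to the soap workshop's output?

MC = 48 - 20q + 3q^2; the shutdown threshold is min AVC = $23 (at q = 5).
With P = $55 above the shutdown price, P = MC gives q = 7.
At P = $7 < min AVC = $23, price no longer covers variable cost at any output, so the firm shuts down: q = 0.

Output falls from 7 to 0 (the firm shuts down)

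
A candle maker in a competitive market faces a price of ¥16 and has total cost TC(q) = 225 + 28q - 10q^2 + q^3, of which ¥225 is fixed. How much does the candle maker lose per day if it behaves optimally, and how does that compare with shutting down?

Profit = -¥153 at q = 6

AVC = 28 - 10q + q^2; min AVC = ¥3 at q = 5. Since P = ¥16 ≥ min AVC, the firm produces.
MC = 28 - 20q + 3q^2. Setting P = MC and taking the root on the rising branch gives q* = 6.
TR = 16·6 = 96. TC = 225 + 24 = 249. Profit = 96 − 249 = -¥153.
Shutting down would mean losing the fixed cost of ¥225, so operating at a loss of ¥153 is better by ¥72.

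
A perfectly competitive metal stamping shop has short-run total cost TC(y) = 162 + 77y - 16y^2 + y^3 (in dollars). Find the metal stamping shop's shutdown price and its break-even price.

Shutdown price = $13; break-even price = $32

Shutdown price = min AVC. AVC = 77 - 16y + y^2, with vertex at y = 8 and minimum $13.
ATC = 162/y + 77 - 16y + y^2. Setting dATC/dy = −162/y^2 − 16 + 2y = 0 gives y = 9 (since 2·9^3 − 16·9^2 = 162).
min ATC = 162/9 + 77 − 16·9 + 9^2 = $32. That is the break-even price.
Between these two prices the firm operates at a loss; above $32 it earns a profit.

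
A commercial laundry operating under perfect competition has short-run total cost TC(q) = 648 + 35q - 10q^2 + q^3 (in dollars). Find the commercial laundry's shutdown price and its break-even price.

Shutdown price = $10; break-even price = $98

Shutdown price = min AVC. AVC = 35 - 10q + q^2, with vertex at q = 5 and minimum $10.
ATC = 648/q + 35 - 10q + q^2. Setting dATC/dq = −648/q^2 − 10 + 2q = 0 gives q = 9 (since 2·9^3 − 10·9^2 = 648).
min ATC = 648/9 + 35 − 10·9 + 9^2 = $98. That is the break-even price.
Between these two prices the firm operates at a loss; above $98 it earns a profit.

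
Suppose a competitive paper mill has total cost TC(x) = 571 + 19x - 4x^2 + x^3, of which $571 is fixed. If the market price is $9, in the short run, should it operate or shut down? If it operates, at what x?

From TC, MC = TC'(x) = 19 - 8x + 3x^2 and AVC = VC/x = 19 - 4x + x^2.
AVC is minimized where dAVC/dx = -4 + 2x = 0, at x = 2; min AVC = 19 - 4·2 + 2^2 = $15.
Since P = $9 < min AVC = $15, price fails to cover variable cost at any output.
Best response: produce nothing and absorb the $571 fixed cost.

Shut down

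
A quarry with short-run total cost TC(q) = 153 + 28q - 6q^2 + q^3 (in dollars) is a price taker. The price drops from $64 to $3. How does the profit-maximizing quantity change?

Output falls from 6 to 0 (the firm shuts down)

AVC = 28 - 6q + q^2, minimized at q = 3 where min AVC = $19. MC = 28 - 12q + 3q^2.
With P = $64 above the shutdown price, P = MC gives q = 6.
At P = $3 < min AVC = $19, price no longer covers variable cost at any output, so the firm shuts down: q = 0.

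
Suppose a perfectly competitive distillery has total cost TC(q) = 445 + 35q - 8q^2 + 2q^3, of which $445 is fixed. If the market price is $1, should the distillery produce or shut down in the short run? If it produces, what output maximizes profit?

Shut down

From TC, MC = TC'(q) = 35 - 16q + 6q^2 and AVC = VC/q = 35 - 8q + 2q^2.
AVC hits its minimum where MC = AVC, at q = 2, giving min AVC = 35 - 8·2 + 2·2^2 = $27.
P = $1 lies below min AVC = $27; no output level covers variable cost.
Best response: produce nothing and absorb the $445 fixed cost.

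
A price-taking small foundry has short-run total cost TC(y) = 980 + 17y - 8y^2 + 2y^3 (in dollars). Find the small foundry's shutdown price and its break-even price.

Shutdown price = min AVC. AVC = 17 - 8y + 2y^2, with vertex at y = 2 and minimum $9.
ATC = 980/y + 17 - 8y + 2y^2. Setting dATC/dy = −980/y^2 − 8 + 4y = 0 gives y = 7 (since 4·7^3 − 8·7^2 = 980).
min ATC = 980/7 + 17 − 8·7 + 2·7^2 = $199. That is the break-even price.
Between these two prices the firm operates at a loss; above $199 it earns a profit.

Shutdown price = $9; break-even price = $199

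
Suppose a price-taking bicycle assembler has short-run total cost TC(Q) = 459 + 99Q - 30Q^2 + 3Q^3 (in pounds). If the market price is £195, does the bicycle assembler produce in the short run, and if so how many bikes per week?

Produce at Q = 8

Strip out fixed cost: VC = 99Q - 30Q^2 + 3Q^3. Then AVC = 99 - 30Q + 3Q^2 and MC = 99 - 60Q + 9Q^2.
AVC is minimized where dAVC/dQ = -30 + 6Q = 0, at Q = 5; min AVC = 99 - 30·5 + 3·5^2 = £24.
P = £195 exceeds min AVC = £24, so the firm stays open.
P = MC gives -96 - 60Q + 9Q^2 = 0, with roots -4/3 and 8. Take the larger (rising MC): Q* = 8.
Check: AVC at Q = 8 is £51 ≤ P, so revenue covers variable cost.
Profit = P·Q − TC = 195·8 − 867 = £693.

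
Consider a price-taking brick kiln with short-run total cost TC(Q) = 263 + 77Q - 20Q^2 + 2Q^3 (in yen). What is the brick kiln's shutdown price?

¥27 per unit

The firm shuts down when price falls below the minimum of average variable cost. AVC = VC/Q = 77 - 20Q + 2Q^2.
At the minimum of AVC, MC = AVC. MC = 77 - 40Q + 6Q^2; setting MC = AVC gives 4Q^2 - 20Q = 0, so Q = 5. min AVC = 27.
For P < ¥27 the firm produces nothing.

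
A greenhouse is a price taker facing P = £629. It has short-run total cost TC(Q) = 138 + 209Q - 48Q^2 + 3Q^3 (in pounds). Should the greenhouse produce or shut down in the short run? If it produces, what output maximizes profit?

Variable cost is VC = 209Q - 48Q^2 + 3Q^3, so AVC = VC/Q = 209 - 48Q + 3Q^2 and MC = dTC/dQ = 209 - 96Q + 9Q^2.
AVC is minimized where dAVC/dQ = -48 + 6Q = 0, at Q = 8; min AVC = 209 - 48·8 + 3·8^2 = £17.
P = £629 exceeds min AVC = £17, so the firm stays open.
Solving P = MC: -420 - 96Q + 9Q^2 = 0 ⇒ Q = -10/3 or 14. On the upward-sloping branch, Q* = 14.
Check: AVC at Q = 14 is £125 ≤ P, so revenue covers variable cost.
Profit = P·Q − TC = 629·14 − 1888 = £6918.

Produce at Q = 14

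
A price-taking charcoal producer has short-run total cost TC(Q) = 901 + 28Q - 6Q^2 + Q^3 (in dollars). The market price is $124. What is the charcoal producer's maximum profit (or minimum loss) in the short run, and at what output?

Profit = -$261 at Q = 8

AVC = 28 - 6Q + Q^2; min AVC = $19 at Q = 3. Since P = $124 ≥ min AVC, the firm produces.
With MC = 28 - 12Q + 3Q^2, P = MC on the upward-sloping part at Q* = 8.
TR = 124·8 = 992. TC = 901 + 352 = 1253. Profit = 992 − 1253 = -$261.
That loss of $261 beats the $901 the firm would lose by shutting down; producing recovers $640 of fixed cost.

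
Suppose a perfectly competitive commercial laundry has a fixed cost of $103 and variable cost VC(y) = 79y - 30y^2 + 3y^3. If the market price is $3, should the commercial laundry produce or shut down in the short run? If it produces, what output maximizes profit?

Shut down

Strip out fixed cost: VC = 79y - 30y^2 + 3y^3. Then AVC = 79 - 30y + 3y^2 and MC = 79 - 60y + 9y^2.
AVC hits its minimum where MC = AVC, at y = 5, giving min AVC = 79 - 30·5 + 3·5^2 = $4.
With P < min AVC ($3 < $4), every unit sold adds to the loss.
Shutting down limits the loss to fixed cost, $103.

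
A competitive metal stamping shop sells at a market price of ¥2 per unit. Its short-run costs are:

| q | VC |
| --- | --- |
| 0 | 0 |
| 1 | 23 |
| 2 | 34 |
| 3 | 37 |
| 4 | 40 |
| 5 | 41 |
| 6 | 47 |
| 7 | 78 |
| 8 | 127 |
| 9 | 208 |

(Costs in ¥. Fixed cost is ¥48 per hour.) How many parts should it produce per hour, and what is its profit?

Compute π = P·q − TC at each output: q=0: -48; q=1: -69; q=2: -78; q=3: -79; q=4: -80; q=5: -79; q=6: -83; q=7: -112; q=8: -159; q=9: -238.
Profit is highest at q = 0. Equivalently, the lowest AVC in the table is 47/6 ≈ ¥7.83 at q = 6, and P = ¥2 falls below it — price never covers variable cost, so the firm shuts down and loses only its fixed cost.

q = 0 (shut down); profit = -¥48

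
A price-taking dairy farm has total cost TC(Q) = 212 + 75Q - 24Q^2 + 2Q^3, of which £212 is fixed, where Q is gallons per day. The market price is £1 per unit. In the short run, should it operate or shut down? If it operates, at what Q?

Shut down

Variable cost is VC = 75Q - 24Q^2 + 2Q^3, so AVC = VC/Q = 75 - 24Q + 2Q^2 and MC = dTC/dQ = 75 - 48Q + 6Q^2.
AVC is minimized where dAVC/dQ = -24 + 4Q = 0, at Q = 6; min AVC = 75 - 24·6 + 2·6^2 = £3.
With P < min AVC (£1 < £3), every unit sold adds to the loss.
Shutting down limits the loss to fixed cost, £212.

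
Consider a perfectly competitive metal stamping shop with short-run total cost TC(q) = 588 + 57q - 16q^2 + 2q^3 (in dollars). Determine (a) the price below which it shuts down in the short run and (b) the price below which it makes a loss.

AVC = 57 - 16q + 2q^2; minimized at q = 4, giving min AVC = $25. That is the shutdown price.
ATC = 588/q + 57 - 16q + 2q^2. Setting dATC/dq = −588/q^2 − 16 + 4q = 0 gives q = 7 (since 4·7^3 − 16·7^2 = 588).
min ATC = 588/7 + 57 − 16·7 + 2·7^2 = $127. That is the break-even price.
Between these two prices the firm operates at a loss; above $127 it earns a profit.

Shutdown price = $25; break-even price = $127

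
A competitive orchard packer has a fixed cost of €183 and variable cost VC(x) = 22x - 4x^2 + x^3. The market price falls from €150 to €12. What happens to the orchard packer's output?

AVC = 22 - 4x + x^2, minimized at x = 2 where min AVC = €18. MC = 22 - 8x + 3x^2.
At P = €150 ≥ min AVC, set P = MC on the rising branch: x = 8.
At P = €12 < min AVC = €18, price no longer covers variable cost at any output, so the firm shuts down: x = 0.

Output falls from 8 to 0 (the firm shuts down)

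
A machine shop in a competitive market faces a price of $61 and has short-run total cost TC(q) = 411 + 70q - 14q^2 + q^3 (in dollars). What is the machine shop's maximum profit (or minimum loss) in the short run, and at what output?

Profit = -$87 at q = 9

AVC = 70 - 14q + q^2; min AVC = $21 at q = 7. Since P = $61 ≥ min AVC, the firm produces.
With MC = 70 - 28q + 3q^2, P = MC on the upward-sloping part at q* = 9.
TR = 61·9 = 549. TC = 411 + 225 = 636. Profit = 549 − 636 = -$87.
By producing, the firm covers all variable cost plus $324 of fixed cost; shutting down would lose the full $411.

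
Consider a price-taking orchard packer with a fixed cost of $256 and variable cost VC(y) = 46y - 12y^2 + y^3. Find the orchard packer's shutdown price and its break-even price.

Shutdown price = $10; break-even price = $46

Shutdown price = min AVC. AVC = 46 - 12y + y^2, with vertex at y = 6 and minimum $10.
ATC = 256/y + 46 - 12y + y^2. Setting dATC/dy = −256/y^2 − 12 + 2y = 0 gives y = 8 (since 2·8^3 − 12·8^2 = 256).
min ATC = 256/8 + 46 − 12·8 + 8^2 = $46. That is the break-even price.
For $10 ≤ P < $46 the firm produces at a loss; below $10 it shuts down.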